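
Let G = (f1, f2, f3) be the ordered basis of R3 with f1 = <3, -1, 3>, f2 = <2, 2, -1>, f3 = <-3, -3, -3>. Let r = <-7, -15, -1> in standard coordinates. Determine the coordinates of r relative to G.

<2, -2, 3>

We seek scalars with c_1 f1 + ... + c_3 f3 = r; equivalently solve M c = r where the columns of M are f1, ..., f3.
Solving this 3x3 system gives c = (2, -2, 3).
Check: 2f1 - 2f2 + 3f3 = <-7, -15, -1>.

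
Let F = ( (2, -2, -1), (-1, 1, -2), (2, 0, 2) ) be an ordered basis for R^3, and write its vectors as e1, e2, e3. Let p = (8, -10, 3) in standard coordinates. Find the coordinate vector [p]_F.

We seek scalars with c_1 e1 + ... + c_3 e3 = p; equivalently solve M c = p where the columns of M are e1, ..., e3.
Gaussian elimination on [M | p] yields c = (3, -4, -1).
Check: 3e1 - 4e2 - e3 = (8, -10, 3).

(3, -4, -1)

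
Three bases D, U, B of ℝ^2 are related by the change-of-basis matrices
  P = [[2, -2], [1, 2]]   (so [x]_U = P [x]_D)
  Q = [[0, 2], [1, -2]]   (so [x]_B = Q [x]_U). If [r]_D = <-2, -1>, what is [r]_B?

<-8, 6>

Apply P to get U-coordinates <-2, -4>, then Q to get B-coordinates.
The result is [r]_B = <-8, 6>.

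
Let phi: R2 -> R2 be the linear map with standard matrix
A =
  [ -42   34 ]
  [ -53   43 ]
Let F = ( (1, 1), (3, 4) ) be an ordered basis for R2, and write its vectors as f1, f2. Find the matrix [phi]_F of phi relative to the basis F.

[[-2, 1], [-2, 3]]

With P the matrix whose columns are f1, f2, [phi]_F = P^(-1) A P.
Column by column: phi(f1) = A f1 = (-8, -10); its F-coordinates (-2, -2) give column 1.
Continuing for each basis vector yields [phi]_F = [[-2, 1], [-2, 3]].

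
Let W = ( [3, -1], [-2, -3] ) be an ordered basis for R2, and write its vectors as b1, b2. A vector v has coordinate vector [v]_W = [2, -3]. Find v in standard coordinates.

[12, 7]

By definition v = 2b1 - 3b2.
Summing componentwise gives [12, 7].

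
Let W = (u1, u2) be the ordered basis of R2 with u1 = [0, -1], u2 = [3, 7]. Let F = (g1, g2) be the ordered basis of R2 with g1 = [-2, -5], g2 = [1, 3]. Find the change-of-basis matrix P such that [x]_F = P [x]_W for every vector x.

Let M have columns uj and N have columns gj. Then for every x, N [x]_F = x = M [x]_W, so P = N^(-1) M.
Since det N = -1, N^(-1) has integer entries; multiplying gives P = [[-1, -2], [-2, -1]].

[[-1, -2], [-2, -1]]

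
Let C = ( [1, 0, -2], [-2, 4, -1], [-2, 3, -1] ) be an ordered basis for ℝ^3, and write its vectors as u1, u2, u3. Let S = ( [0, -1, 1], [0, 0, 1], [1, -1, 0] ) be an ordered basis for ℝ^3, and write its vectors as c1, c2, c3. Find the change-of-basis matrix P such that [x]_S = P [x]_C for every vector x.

Column j of P is [uj]_S, since P maps C-coordinates to S-coordinates.
Expressing u1 in S: u1 = -c1 - c2 + c3, so column 1 of P is [-1, -1, 1].
Doing the same for each uj gives P = [[-1, -2, -1], [-1, 1, 0], [1, -2, -2]].

[[-1, -2, -1], [-1, 1, 0], [1, -2, -2]]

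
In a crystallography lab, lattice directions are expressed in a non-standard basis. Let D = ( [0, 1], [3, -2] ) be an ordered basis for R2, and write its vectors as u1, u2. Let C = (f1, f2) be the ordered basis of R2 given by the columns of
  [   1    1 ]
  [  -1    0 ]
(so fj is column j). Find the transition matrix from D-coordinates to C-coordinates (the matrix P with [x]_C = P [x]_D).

[[-1, 2], [1, 1]]

Column j of P is [uj]_C, since P maps D-coordinates to C-coordinates.
Expressing u1 in C: u1 = -f1 + f2, so column 1 of P is [-1, 1].
Doing the same for each uj gives P = [[-1, 2], [1, 1]].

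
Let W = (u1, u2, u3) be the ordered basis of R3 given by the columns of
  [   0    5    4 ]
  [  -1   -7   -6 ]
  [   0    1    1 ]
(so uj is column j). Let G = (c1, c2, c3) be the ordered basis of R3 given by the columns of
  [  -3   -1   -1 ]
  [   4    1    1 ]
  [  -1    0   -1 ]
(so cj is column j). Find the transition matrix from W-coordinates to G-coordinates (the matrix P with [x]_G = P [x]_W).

[[-1, -2, -2], [2, 0, 1], [1, 1, 1]]

Let M have columns uj and N have columns cj. Then for every x, N [x]_G = x = M [x]_W, so P = N^(-1) M.
Since det N = -1, N^(-1) has integer entries; multiplying gives P = [[-1, -2, -2], [2, 0, 1], [1, 1, 1]].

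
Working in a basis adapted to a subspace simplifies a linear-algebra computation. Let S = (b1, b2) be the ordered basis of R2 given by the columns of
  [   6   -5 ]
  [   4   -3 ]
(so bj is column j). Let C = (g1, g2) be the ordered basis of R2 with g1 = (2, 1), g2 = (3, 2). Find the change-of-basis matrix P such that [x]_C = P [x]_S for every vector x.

Let M have columns bj and N have columns gj. Then for every x, N [x]_C = x = M [x]_S, so P = N^(-1) M.
Since det N = 1, N^(-1) has integer entries; multiplying gives P = [[0, -1], [2, -1]].

[[0, -1], [2, -1]]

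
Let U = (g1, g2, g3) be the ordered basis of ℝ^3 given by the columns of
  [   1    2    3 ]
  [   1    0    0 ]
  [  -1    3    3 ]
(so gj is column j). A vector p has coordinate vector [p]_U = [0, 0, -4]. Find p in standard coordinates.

By definition p = 0·g1 + 0·g2 - 4g3.
Summing componentwise gives [-12, 0, -12].

[-12, 0, -12]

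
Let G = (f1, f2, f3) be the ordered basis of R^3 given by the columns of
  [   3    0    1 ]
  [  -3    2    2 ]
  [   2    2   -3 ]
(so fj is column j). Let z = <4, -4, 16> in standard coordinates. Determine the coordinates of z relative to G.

<2, 3, -2>

We seek scalars with c_1 f1 + ... + c_3 f3 = z; equivalently solve M c = z where the columns of M are f1, ..., f3.
Row-reducing the augmented matrix [M | z] gives c = (2, 3, -2).
Check: 2f1 + 3f2 - 2f3 = <4, -4, 16>.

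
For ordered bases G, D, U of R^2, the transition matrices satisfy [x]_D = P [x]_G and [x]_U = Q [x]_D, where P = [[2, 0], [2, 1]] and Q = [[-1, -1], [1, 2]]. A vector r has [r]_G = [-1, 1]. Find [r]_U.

First [r]_D = P [r]_G = [-2, -1].
Then [r]_U = Q [r]_D = [3, -4].

[3, -4]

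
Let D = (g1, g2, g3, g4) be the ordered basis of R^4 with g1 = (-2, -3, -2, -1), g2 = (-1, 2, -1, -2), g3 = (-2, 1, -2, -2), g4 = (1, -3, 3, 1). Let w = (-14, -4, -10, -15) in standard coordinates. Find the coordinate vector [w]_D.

(3, 4, 3, 2)

We seek scalars with c_1 g1 + ... + c_4 g4 = w; equivalently solve M c = w where the columns of M are g1, ..., g4.
Row-reducing the augmented matrix [M | w] gives c = (3, 4, 3, 2).
Check: 3g1 + 4g2 + 3g3 + 2g4 = (-14, -4, -10, -15).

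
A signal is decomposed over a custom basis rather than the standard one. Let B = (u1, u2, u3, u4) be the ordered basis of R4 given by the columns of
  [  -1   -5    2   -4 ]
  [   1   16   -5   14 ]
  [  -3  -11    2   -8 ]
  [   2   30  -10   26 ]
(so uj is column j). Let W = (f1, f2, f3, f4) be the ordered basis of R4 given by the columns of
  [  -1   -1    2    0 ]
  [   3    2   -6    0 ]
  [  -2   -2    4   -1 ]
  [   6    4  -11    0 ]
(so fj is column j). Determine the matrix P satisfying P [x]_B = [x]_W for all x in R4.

Column j of P is [uj]_W, since P maps B-coordinates to W-coordinates.
Expressing u1 in W: u1 = -f1 + 2f2 + 0·f3 + f4, so column 1 of P is [-1, 2, 0, 1].
Doing the same for each uj gives P = [[-1, 2, -1, 2], [2, -1, -1, -2], [0, -2, 0, -2], [1, 1, 2, 0]].

[[-1, 2, -1, 2], [2, -1, -1, -2], [0, -2, 0, -2], [1, 1, 2, 0]]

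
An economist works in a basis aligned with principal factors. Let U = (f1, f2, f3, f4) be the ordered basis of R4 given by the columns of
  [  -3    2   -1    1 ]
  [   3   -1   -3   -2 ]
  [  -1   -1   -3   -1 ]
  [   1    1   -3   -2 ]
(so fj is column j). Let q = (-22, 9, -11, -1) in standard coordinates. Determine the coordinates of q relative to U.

Write q = c_1 f1 + ... + c_4 f4 and solve for the c_i.
Solving this 4x4 system gives c = (4, -1, 4, -4).
Check: 4f1 - f2 + 4f3 - 4f4 = (-22, 9, -11, -1).

(4, -1, 4, -4)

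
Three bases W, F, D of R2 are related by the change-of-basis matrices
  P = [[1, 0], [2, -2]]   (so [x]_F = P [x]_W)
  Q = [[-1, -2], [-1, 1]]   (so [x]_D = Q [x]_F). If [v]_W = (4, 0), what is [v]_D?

(-20, 4)

Apply P to get F-coordinates (4, 8), then Q to get D-coordinates.
The result is [v]_D = (-20, 4).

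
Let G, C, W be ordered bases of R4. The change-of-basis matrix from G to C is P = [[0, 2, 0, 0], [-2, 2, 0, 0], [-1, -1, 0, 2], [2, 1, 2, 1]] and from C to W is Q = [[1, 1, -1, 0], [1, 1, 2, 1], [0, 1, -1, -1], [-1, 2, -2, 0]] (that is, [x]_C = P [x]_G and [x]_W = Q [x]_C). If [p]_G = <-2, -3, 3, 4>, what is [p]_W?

Apply P to get C-coordinates <-6, -2, 13, 3>, then Q to get W-coordinates.
The result is [p]_W = <-21, 21, -18, -24>.

<-21, 21, -18, -24>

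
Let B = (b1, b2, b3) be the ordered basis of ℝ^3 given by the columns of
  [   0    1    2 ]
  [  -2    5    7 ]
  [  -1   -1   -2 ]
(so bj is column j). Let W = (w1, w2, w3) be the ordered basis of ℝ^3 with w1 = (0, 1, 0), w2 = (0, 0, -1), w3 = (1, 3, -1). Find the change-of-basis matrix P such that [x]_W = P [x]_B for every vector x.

[[-2, 2, 1], [1, 0, 0], [0, 1, 2]]

Let M have columns bj and N have columns wj. Then for every x, N [x]_W = x = M [x]_B, so P = N^(-1) M.
Since det N = -1, N^(-1) has integer entries; multiplying gives P = [[-2, 2, 1], [1, 0, 0], [0, 1, 2]].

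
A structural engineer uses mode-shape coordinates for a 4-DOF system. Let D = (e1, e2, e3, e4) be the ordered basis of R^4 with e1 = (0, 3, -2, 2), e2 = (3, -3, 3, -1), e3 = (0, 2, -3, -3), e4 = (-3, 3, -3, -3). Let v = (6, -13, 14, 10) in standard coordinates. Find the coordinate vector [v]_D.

(-1, 0, -2, -2)

[v]_D is the unique c with M c = v, where M has columns e1, ..., e4.
Solving this 4x4 system gives c = (-1, 0, -2, -2).
Check: -e1 + 0·e2 - 2e3 - 2e4 = (6, -13, 14, 10).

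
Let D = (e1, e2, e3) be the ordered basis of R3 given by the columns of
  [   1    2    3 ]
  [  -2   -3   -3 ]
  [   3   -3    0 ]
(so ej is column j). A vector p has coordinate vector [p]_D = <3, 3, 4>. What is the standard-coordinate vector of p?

<21, -27, 0>

The coordinates say p = 3e1 + 3e2 + 4e3; adding the scaled basis vectors gives <21, -27, 0>.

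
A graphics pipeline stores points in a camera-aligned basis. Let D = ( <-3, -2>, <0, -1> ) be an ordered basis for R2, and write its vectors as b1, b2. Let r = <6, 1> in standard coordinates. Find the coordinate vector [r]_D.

Write r = c_1 b1 + c_2 b2 and solve for the c_i.
System: -3c_1 + 0c_2 = 6, -2c_1 - c_2 = 1; solving gives c_1 = -2, c_2 = 3.
Check: -2b1 + 3b2 = <6, 1>.

<-2, 3>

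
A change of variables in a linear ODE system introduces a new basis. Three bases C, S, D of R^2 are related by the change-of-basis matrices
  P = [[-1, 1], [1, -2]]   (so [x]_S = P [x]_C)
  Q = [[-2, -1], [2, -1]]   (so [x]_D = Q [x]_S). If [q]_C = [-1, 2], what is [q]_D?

First [q]_S = P [q]_C = [3, -5].
Then [q]_D = Q [q]_S = [-1, 11].

[-1, 11]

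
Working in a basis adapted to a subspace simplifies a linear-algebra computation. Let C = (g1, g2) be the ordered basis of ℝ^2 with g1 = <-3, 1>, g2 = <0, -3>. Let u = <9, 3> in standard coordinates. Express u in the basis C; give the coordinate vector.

Write u = c_1 g1 + c_2 g2 and solve for the c_i.
System: -3c_1 + 0c_2 = 9, c_1 - 3c_2 = 3; solving gives c_1 = -3, c_2 = -2.
Check: -3g1 - 2g2 = <9, 3>.

<-3, -2>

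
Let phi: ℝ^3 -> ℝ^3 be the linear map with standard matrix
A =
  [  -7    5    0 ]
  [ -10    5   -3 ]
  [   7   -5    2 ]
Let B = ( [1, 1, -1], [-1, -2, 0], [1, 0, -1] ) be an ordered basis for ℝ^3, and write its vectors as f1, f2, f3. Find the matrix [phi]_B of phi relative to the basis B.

[[2, 0, -3], [2, 0, 2], [-2, -3, -2]]

With P the matrix whose columns are f1, ..., f3, [phi]_B = P^(-1) A P.
Column by column: phi(f1) = A f1 = [-2, -2, 0]; its B-coordinates [2, 2, -2] give column 1.
Continuing for each basis vector yields [phi]_B = [[2, 0, -3], [2, 0, 2], [-2, -3, -2]].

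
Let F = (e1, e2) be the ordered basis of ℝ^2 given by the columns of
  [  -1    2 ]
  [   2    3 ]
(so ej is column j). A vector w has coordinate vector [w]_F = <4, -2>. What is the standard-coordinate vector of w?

By definition w = 4e1 - 2e2.
Summing componentwise gives <-8, 2>.

<-8, 2>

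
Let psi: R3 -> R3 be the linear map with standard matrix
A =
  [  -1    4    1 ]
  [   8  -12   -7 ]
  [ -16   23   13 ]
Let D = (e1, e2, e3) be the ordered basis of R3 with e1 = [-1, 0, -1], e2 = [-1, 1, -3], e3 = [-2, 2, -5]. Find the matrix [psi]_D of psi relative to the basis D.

[[1, -3, 0], [-3, 1, -1], [1, 0, -2]]

With P the matrix whose columns are e1, ..., e3, [psi]_D = P^(-1) A P.
Column by column: psi(e1) = A e1 = [0, -1, 3]; its D-coordinates [1, -3, 1] give column 1.
Continuing for each basis vector yields [psi]_D = [[1, -3, 0], [-3, 1, -1], [1, 0, -2]].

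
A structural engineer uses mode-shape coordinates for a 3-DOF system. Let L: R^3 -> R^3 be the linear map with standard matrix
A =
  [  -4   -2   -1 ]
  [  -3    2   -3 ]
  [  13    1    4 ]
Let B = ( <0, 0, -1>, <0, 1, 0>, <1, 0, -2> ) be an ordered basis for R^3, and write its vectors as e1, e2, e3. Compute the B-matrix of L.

[[2, 3, -1], [3, 2, 3], [1, -2, -2]]

With P the matrix whose columns are e1, ..., e3, [L]_B = P^(-1) A P.
Column by column: L(e1) = A e1 = <1, 3, -4>; its B-coordinates <2, 3, 1> give column 1.
Continuing for each basis vector yields [L]_B = [[2, 3, -1], [3, 2, 3], [1, -2, -2]].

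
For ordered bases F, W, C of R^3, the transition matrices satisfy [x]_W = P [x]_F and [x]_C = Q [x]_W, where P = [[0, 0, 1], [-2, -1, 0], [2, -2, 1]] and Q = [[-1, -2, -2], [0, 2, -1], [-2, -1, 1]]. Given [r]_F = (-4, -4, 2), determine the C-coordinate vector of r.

Apply P to get W-coordinates (2, 12, 2), then Q to get C-coordinates.
The result is [r]_C = (-30, 22, -14).

(-30, 22, -14)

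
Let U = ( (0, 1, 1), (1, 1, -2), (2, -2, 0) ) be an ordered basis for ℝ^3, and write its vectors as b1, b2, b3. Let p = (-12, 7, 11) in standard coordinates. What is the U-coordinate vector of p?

(3, -4, -4)

We seek scalars with c_1 b1 + ... + c_3 b3 = p; equivalently solve M c = p where the columns of M are b1, ..., b3.
Gaussian elimination on [M | p] yields c = (3, -4, -4).
Check: 3b1 - 4b2 - 4b3 = (-12, 7, 11).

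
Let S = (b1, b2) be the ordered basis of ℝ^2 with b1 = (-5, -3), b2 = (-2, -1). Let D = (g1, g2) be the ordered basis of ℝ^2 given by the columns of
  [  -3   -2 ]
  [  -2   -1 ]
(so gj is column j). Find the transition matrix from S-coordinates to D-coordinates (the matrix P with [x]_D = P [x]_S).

[[1, 0], [1, 1]]

Column j of P is [bj]_D, since P maps S-coordinates to D-coordinates.
Expressing b1 in D: b1 = g1 + g2, so column 1 of P is (1, 1).
Doing the same for each bj gives P = [[1, 0], [1, 1]].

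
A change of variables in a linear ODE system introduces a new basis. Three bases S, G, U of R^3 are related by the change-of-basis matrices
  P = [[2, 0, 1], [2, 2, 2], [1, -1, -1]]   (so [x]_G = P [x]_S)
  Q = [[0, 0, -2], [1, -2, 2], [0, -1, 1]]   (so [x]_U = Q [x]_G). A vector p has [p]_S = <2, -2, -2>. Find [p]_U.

<-12, 22, 10>

First [p]_G = P [p]_S = <2, -4, 6>.
Then [p]_U = Q [p]_G = <-12, 22, 10>.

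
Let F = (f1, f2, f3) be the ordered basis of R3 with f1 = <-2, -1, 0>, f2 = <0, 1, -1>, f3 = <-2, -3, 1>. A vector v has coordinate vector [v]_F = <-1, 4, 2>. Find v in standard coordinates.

By definition v = -f1 + 4f2 + 2f3.
Summing componentwise gives <-2, -1, -2>.

<-2, -1, -2>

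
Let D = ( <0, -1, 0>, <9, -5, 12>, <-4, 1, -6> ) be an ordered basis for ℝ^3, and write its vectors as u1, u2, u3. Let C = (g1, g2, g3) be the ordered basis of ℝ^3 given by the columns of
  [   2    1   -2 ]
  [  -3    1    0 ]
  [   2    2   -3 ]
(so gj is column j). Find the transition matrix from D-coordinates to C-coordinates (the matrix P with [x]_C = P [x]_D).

Let M have columns uj and N have columns gj. Then for every x, N [x]_C = x = M [x]_D, so P = N^(-1) M.
Since det N = 1, N^(-1) has integer entries; multiplying gives P = [[1, 2, -1], [2, 1, -2], [2, -2, 0]].

[[1, 2, -1], [2, 1, -2], [2, -2, 0]]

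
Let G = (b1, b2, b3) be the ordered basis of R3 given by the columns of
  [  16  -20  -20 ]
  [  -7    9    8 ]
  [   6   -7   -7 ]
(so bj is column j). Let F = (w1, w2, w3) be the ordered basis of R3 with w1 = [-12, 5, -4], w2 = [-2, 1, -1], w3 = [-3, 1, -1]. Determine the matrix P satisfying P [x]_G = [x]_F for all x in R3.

[[-1, 2, 1], [-2, 1, 1], [0, -2, 2]]

Let M have columns bj and N have columns wj. Then for every x, N [x]_F = x = M [x]_G, so P = N^(-1) M.
Since det N = 1, N^(-1) has integer entries; multiplying gives P = [[-1, 2, 1], [-2, 1, 1], [0, -2, 2]].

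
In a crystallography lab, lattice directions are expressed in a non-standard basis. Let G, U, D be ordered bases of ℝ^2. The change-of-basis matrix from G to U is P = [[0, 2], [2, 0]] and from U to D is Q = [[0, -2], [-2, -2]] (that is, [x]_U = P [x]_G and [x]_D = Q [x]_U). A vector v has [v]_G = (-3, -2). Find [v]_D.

Apply P to get U-coordinates (-4, -6), then Q to get D-coordinates.
The result is [v]_D = (12, 20).

(12, 20)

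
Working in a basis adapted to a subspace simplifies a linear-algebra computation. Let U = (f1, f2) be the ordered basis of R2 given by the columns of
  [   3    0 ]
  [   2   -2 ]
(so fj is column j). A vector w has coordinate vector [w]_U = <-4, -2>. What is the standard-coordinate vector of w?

The coordinates say w = -4f1 - 2f2; adding the scaled basis vectors gives <-12, -4>.

<-12, -4>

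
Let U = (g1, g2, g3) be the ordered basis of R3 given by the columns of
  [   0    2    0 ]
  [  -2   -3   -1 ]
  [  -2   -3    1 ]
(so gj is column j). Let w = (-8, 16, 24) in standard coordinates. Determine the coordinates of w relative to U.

[w]_U is the unique c with M c = w, where M has columns g1, ..., g3.
Row-reducing the augmented matrix [M | w] gives c = (-4, -4, 4).
Check: -4g1 - 4g2 + 4g3 = (-8, 16, 24).

(-4, -4, 4)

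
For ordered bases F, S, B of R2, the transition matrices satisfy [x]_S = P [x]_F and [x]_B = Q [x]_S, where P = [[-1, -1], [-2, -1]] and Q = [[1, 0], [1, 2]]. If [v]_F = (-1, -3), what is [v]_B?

Composing the changes, [v]_B = Q P [v]_F.
Q P = [[-1, -1], [-5, -3]]; applying this to (-1, -3) gives (4, 14).

(4, 14)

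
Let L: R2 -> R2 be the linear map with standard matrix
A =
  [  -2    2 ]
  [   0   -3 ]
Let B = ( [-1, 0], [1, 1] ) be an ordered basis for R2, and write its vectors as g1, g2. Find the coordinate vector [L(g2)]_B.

Compute L(g2) = A g2 = [0, -3] in standard coordinates.
Then write this in B-coordinates: solve for y in y_1 g1 + y_2 g2 = [0, -3].
This gives y = [-3, -3], which is column 2 of [L]_B.

[-3, -3]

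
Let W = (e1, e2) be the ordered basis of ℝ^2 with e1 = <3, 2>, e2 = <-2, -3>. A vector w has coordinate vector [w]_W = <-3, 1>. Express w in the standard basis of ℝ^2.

By definition w = -3e1 + e2.
Summing componentwise gives <-11, -9>.

<-11, -9>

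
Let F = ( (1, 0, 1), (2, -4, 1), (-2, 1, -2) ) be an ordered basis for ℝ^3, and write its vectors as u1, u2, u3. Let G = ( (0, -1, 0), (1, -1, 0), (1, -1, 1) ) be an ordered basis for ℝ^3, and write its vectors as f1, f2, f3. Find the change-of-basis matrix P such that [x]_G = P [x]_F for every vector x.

[[-1, 2, 1], [0, 1, 0], [1, 1, -2]]

Take x = uj: its F-coordinates are the j-th standard unit vector, so P e_j — column j of P — equals [uj]_G.
u1 = -f1 + 0·f2 + f3, giving column 1 = (-1, 0, 1); repeating for each j gives P = [[-1, 2, 1], [0, 1, 0], [1, 1, -2]].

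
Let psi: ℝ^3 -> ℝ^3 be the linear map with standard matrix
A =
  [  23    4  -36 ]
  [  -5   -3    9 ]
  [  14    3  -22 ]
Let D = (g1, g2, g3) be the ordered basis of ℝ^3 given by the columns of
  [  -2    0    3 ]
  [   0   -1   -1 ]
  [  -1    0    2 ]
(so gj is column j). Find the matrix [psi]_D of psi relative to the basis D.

With P the matrix whose columns are g1, ..., g3, [psi]_D = P^(-1) A P.
Column by column: psi(g1) = A g1 = [-10, 1, -6]; its D-coordinates [2, 1, -2] give column 1.
Continuing for each basis vector yields [psi]_D = [[2, -1, -1], [1, -1, -3], [-2, -2, -3]].

[[2, -1, -1], [1, -1, -3], [-2, -2, -3]]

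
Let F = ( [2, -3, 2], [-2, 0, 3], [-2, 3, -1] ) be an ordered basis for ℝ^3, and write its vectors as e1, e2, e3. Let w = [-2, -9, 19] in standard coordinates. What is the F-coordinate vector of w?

[4, 4, 1]

We seek scalars with c_1 e1 + ... + c_3 e3 = w; equivalently solve M c = w where the columns of M are e1, ..., e3.
Gaussian elimination on [M | w] yields c = (4, 4, 1).
Check: 4e1 + 4e2 + e3 = [-2, -9, 19].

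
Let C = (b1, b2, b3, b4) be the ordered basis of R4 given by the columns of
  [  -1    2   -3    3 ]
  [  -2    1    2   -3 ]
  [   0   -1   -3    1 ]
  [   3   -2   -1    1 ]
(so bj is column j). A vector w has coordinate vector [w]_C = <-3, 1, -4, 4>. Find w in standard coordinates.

<29, -13, 15, -3>

By definition w = -3b1 + b2 - 4b3 + 4b4.
Summing componentwise gives <29, -13, 15, -3>.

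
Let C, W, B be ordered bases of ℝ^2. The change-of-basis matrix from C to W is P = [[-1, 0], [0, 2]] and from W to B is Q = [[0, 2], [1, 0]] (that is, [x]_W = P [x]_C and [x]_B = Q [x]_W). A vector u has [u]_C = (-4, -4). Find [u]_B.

Composing the changes, [u]_B = Q P [u]_C.
Q P = [[0, 4], [-1, 0]]; applying this to (-4, -4) gives (-16, 4).

(-16, 4)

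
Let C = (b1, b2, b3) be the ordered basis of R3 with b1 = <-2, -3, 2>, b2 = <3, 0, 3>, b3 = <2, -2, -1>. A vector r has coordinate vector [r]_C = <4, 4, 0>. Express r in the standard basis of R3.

<4, -12, 20>

r = M [r]_C, where M has columns b1, ..., b3.
Carrying out the matrix-vector product, r = <4, -12, 20>.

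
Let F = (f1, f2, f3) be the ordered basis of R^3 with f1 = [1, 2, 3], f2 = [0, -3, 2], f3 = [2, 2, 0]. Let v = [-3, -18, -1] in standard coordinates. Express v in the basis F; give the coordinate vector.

[-3, 4, 0]

Write v = c_1 f1 + ... + c_3 f3 and solve for the c_i.
Row-reducing the augmented matrix [M | v] gives c = (-3, 4, 0).
Check: -3f1 + 4f2 + 0·f3 = [-3, -18, -1].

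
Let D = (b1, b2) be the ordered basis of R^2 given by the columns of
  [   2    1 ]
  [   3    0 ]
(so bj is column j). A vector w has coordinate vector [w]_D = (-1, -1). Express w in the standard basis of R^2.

By definition w = -b1 - b2.
Summing componentwise gives (-3, -3).

(-3, -3)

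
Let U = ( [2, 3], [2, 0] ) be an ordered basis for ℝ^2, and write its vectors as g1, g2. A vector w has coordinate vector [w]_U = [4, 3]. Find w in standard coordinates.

By definition w = 4g1 + 3g2.
Summing componentwise gives [14, 12].

[14, 12]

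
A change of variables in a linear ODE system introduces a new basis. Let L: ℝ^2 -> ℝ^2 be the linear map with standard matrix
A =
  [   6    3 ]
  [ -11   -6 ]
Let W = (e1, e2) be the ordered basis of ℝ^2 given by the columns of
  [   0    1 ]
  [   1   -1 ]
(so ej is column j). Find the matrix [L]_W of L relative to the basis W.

With P the matrix whose columns are e1, e2, [L]_W = P^(-1) A P.
Column by column: L(e1) = A e1 = <3, -6>; its W-coordinates <-3, 3> give column 1.
Continuing for each basis vector yields [L]_W = [[-3, -2], [3, 3]].

[[-3, -2], [3, 3]]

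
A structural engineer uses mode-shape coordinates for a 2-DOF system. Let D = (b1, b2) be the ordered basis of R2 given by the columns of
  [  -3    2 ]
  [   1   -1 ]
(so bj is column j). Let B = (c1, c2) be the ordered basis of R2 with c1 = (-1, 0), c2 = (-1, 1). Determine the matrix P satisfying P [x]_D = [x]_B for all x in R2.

Let M have columns bj and N have columns cj. Then for every x, N [x]_B = x = M [x]_D, so P = N^(-1) M.
Since det N = -1, N^(-1) has integer entries; multiplying gives P = [[2, -1], [1, -1]].

[[2, -1], [1, -1]]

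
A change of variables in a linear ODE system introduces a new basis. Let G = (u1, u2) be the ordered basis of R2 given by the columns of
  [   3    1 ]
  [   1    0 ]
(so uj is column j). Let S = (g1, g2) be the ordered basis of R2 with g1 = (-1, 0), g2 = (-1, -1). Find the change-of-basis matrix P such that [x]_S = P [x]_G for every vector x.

Column j of P is [uj]_S, since P maps G-coordinates to S-coordinates.
Expressing u1 in S: u1 = -2g1 - g2, so column 1 of P is (-2, -1).
Doing the same for each uj gives P = [[-2, -1], [-1, 0]].

[[-2, -1], [-1, 0]]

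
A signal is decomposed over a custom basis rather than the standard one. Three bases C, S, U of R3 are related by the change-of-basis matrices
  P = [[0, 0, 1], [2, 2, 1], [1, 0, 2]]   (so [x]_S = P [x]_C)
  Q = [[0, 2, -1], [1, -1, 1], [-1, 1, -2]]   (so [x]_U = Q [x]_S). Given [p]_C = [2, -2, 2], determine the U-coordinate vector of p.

Composing the changes, [p]_U = Q P [p]_C.
Q P = [[3, 4, 0], [-1, -2, 2], [0, 2, -4]]; applying this to [2, -2, 2] gives [-2, 6, -12].

[-2, 6, -12]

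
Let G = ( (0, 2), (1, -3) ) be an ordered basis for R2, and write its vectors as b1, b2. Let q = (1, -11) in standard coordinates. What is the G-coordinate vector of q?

[q]_G is the unique c with M c = q, where M has columns b1, b2.
System: 0c_1 + c_2 = 1, 2c_1 - 3c_2 = -11; solving gives c_1 = -4, c_2 = 1.
Check: -4b1 + b2 = (1, -11).

(-4, 1)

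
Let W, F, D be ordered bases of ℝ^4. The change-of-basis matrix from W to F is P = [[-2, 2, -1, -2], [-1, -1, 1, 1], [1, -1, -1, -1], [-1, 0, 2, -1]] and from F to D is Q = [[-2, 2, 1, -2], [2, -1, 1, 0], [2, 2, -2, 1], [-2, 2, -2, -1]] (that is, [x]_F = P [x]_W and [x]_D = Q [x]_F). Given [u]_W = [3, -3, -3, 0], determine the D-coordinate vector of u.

First [u]_F = P [u]_W = [-9, -3, 9, -9].
Then [u]_D = Q [u]_F = [39, -6, -51, 3].

[39, -6, -51, 3]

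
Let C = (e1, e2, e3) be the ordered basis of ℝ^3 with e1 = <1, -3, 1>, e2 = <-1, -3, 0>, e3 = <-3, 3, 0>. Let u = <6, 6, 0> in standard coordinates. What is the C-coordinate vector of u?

<0, -3, -1>

[u]_C is the unique c with M c = u, where M has columns e1, ..., e3.
Solving this 3x3 system gives c = (0, -3, -1).
Check: 0·e1 - 3e2 - e3 = <6, 6, 0>.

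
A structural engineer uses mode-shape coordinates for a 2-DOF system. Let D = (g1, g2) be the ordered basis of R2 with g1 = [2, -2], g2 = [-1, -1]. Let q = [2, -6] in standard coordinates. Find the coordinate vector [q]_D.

[q]_D is the unique c with M c = q, where M has columns g1, g2.
System: 2c_1 - c_2 = 2, -2c_1 - c_2 = -6; solving gives c_1 = 2, c_2 = 2.
Check: 2g1 + 2g2 = [2, -6].

[2, 2]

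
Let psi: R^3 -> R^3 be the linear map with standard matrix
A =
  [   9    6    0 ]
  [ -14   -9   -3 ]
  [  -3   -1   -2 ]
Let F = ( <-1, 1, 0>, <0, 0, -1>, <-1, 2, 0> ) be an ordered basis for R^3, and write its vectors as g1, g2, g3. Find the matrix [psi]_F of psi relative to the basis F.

[[1, -3, -2], [-2, -2, -1], [2, 3, -1]]

Let P have columns g1, ..., g3. Then [psi]_F = P^(-1) A P.
Here det P = -1, so P^(-1) is integer; computing A P first and then P^(-1)(A P) gives [[1, -3, -2], [-2, -2, -1], [2, 3, -1]].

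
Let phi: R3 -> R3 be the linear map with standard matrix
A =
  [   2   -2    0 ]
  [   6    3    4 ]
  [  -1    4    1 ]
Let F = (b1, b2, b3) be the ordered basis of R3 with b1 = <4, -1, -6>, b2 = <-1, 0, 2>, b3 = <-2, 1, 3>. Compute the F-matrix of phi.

Let P have columns b1, ..., b3. Then [phi]_F = P^(-1) A P.
Here det P = -1, so P^(-1) is integer; computing A P first and then P^(-1)(A P) gives [[3, 1, 0], [2, 0, 0], [0, 3, 3]].

[[3, 1, 0], [2, 0, 0], [0, 3, 3]]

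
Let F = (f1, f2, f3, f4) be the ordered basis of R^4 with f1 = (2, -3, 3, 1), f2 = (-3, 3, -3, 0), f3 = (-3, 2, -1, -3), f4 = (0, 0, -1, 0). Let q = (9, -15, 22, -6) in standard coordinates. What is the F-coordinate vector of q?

We seek scalars with c_1 f1 + ... + c_4 f4 = q; equivalently solve M c = q where the columns of M are f1, ..., f4.
Solving this 4x4 system gives c = (3, -4, 3, -4).
Check: 3f1 - 4f2 + 3f3 - 4f4 = (9, -15, 22, -6).

(3, -4, 3, -4)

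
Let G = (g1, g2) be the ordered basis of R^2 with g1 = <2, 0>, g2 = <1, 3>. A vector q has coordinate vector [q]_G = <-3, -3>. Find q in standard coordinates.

By definition q = -3g1 - 3g2.
Summing componentwise gives <-9, -9>.

<-9, -9>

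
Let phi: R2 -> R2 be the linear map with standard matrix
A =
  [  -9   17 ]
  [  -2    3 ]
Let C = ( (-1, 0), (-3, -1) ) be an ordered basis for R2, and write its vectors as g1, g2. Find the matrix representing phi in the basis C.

[[-3, -1], [-2, -3]]

The j-th column of [phi]_C is [phi(gj)]_C.
phi(g1) = A g1 = (9, 2) = -3g1 - 2g2, so column 1 is (-3, -2).
Repeating for g2 and assembling the columns gives [[-3, -1], [-2, -3]].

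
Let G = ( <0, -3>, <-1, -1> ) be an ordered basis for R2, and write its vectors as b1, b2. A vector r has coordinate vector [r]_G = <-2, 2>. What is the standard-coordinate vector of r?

r = M [r]_G, where M has columns b1, b2.
Carrying out the matrix-vector product, r = <-2, 4>.

<-2, 4>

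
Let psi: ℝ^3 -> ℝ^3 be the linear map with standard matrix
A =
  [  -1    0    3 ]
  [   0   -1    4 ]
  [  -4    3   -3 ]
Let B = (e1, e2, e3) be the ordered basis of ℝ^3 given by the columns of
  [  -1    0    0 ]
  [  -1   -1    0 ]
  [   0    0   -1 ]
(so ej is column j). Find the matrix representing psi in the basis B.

[[-1, 0, 3], [0, -1, 1], [-1, 3, -3]]

With P the matrix whose columns are e1, ..., e3, [psi]_B = P^(-1) A P.
Column by column: psi(e1) = A e1 = (1, 1, 1); its B-coordinates (-1, 0, -1) give column 1.
Continuing for each basis vector yields [psi]_B = [[-1, 0, 3], [0, -1, 1], [-1, 3, -3]].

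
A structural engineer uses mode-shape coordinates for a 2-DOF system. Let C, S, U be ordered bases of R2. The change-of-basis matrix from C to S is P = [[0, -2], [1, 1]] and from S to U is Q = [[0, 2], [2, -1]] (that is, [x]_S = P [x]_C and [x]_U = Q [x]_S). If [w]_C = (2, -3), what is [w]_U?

Apply P to get S-coordinates (6, -1), then Q to get U-coordinates.
The result is [w]_U = (-2, 13).

(-2, 13)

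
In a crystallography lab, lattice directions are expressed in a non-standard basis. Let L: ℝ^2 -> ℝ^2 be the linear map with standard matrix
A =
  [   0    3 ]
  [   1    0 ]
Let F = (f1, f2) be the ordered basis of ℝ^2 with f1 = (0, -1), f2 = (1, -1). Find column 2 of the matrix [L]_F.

Compute L(f2) = A f2 = (-3, 1) in standard coordinates.
Then write this in F-coordinates: solve for y in y_1 f1 + y_2 f2 = (-3, 1).
This gives y = (2, -3), which is column 2 of [L]_F.

(2, -3)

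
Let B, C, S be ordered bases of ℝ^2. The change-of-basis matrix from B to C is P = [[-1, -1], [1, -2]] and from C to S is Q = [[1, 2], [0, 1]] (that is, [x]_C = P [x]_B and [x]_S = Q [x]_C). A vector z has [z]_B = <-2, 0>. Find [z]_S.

<-2, -2>

Composing the changes, [z]_S = Q P [z]_B.
Q P = [[1, -5], [1, -2]]; applying this to <-2, 0> gives <-2, -2>.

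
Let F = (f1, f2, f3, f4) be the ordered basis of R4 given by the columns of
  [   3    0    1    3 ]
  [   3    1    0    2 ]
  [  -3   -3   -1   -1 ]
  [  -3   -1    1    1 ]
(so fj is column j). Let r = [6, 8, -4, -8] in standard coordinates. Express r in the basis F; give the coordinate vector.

Write r = c_1 f1 + ... + c_4 f4 and solve for the c_i.
Row-reducing the augmented matrix [M | r] gives c = (2, 0, -3, 1).
Check: 2f1 + 0·f2 - 3f3 + f4 = [6, 8, -4, -8].

[2, 0, -3, 1]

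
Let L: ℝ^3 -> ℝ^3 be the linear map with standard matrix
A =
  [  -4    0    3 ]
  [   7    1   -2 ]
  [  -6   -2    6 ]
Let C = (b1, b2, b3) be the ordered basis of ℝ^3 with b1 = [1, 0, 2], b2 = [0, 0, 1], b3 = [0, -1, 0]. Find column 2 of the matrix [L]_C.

[3, 0, 2]

Compute L(b2) = A b2 = [3, -2, 6] in standard coordinates.
Then write this in C-coordinates: solve for y in y_1 b1 + ... + y_3 b3 = [3, -2, 6].
This gives y = [3, 0, 2], which is column 2 of [L]_C.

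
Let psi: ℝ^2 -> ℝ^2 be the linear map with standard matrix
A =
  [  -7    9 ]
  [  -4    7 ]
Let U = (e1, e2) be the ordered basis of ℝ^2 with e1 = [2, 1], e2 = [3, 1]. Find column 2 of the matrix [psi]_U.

Column 2 of [psi]_U is the U-coordinate vector of psi(e2).
In standard coordinates psi(e2) = A e2 = [-12, -5].
Converting to U: [-12, -5] = -3e1 - 2e2, so the coordinate vector is [-3, -2].

[-3, -2]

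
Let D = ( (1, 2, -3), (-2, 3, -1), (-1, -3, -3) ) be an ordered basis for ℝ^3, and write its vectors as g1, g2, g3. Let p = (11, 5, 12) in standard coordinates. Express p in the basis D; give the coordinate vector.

Write p = c_1 g1 + ... + c_3 g3 and solve for the c_i.
Row-reducing the augmented matrix [M | p] gives c = (1, -3, -4).
Check: g1 - 3g2 - 4g3 = (11, 5, 12).

(1, -3, -4)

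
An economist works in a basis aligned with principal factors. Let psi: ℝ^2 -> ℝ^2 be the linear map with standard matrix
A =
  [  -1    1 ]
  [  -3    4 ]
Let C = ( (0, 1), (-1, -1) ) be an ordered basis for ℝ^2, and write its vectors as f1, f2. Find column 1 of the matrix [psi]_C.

(3, -1)

Column 1 of [psi]_C is the C-coordinate vector of psi(f1).
In standard coordinates psi(f1) = A f1 = (1, 4).
Converting to C: (1, 4) = 3f1 - f2, so the coordinate vector is (3, -1).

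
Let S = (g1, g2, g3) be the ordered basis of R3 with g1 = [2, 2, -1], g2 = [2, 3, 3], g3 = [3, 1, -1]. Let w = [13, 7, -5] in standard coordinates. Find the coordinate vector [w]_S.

[2, 0, 3]

[w]_S is the unique c with M c = w, where M has columns g1, ..., g3.
Gaussian elimination on [M | w] yields c = (2, 0, 3).
Check: 2g1 + 0·g2 + 3g3 = [13, 7, -5].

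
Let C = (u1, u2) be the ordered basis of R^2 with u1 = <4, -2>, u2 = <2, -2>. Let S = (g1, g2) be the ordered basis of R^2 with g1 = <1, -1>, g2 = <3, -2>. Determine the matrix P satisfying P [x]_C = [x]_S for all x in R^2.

[[-2, 2], [2, 0]]

Let M have columns uj and N have columns gj. Then for every x, N [x]_S = x = M [x]_C, so P = N^(-1) M.
Since det N = 1, N^(-1) has integer entries; multiplying gives P = [[-2, 2], [2, 0]].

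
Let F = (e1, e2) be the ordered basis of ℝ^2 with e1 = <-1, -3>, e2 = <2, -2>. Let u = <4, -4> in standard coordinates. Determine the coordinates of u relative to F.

<0, 2>

Write u = c_1 e1 + c_2 e2 and solve for the c_i.
System: -c_1 + 2c_2 = 4, -3c_1 - 2c_2 = -4; solving gives c_1 = 0, c_2 = 2.
Check: 0·e1 + 2e2 = <4, -4>.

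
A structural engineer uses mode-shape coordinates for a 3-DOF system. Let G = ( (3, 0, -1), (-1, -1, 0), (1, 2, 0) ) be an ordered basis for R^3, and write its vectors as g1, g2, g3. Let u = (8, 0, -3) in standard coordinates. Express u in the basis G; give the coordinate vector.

(3, 2, 1)

Write u = c_1 g1 + ... + c_3 g3 and solve for the c_i.
Row-reducing the augmented matrix [M | u] gives c = (3, 2, 1).
Check: 3g1 + 2g2 + g3 = (8, 0, -3).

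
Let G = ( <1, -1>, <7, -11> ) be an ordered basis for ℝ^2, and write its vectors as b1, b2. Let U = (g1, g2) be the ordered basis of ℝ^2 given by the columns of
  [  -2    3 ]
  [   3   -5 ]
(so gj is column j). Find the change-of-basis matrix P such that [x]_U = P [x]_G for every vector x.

Let M have columns bj and N have columns gj. Then for every x, N [x]_U = x = M [x]_G, so P = N^(-1) M.
Since det N = 1, N^(-1) has integer entries; multiplying gives P = [[-2, -2], [-1, 1]].

[[-2, -2], [-1, 1]]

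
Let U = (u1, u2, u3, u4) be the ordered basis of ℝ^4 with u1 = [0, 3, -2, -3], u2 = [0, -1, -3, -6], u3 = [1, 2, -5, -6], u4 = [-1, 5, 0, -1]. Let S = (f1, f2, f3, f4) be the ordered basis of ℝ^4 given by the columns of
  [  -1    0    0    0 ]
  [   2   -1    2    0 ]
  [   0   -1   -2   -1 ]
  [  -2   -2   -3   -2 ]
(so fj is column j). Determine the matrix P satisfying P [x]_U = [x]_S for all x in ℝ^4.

[[0, 0, -1, 1], [-1, 1, 0, -1], [1, 0, 2, 1], [1, 2, 1, -1]]

Let M have columns uj and N have columns fj. Then for every x, N [x]_S = x = M [x]_U, so P = N^(-1) M.
Since det N = 1, N^(-1) has integer entries; multiplying gives P = [[0, 0, -1, 1], [-1, 1, 0, -1], [1, 0, 2, 1], [1, 2, 1, -1]].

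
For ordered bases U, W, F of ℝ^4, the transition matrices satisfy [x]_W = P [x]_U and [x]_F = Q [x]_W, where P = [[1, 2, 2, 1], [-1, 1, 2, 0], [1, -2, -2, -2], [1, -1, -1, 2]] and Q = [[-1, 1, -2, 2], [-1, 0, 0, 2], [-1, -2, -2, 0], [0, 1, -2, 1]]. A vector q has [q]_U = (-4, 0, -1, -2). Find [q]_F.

Composing the changes, [q]_F = Q P [q]_U.
Q P = [[-2, 1, 2, 7], [1, -4, -4, 3], [-1, 0, -2, 3], [-2, 4, 5, 6]]; applying this to (-4, 0, -1, -2) gives (-8, -6, 0, -9).

(-8, -6, 0, -9)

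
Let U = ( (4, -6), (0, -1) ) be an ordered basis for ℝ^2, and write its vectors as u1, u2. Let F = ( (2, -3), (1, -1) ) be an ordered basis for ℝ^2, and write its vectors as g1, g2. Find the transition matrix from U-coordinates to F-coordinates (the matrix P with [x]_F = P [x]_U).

Let M have columns uj and N have columns gj. Then for every x, N [x]_F = x = M [x]_U, so P = N^(-1) M.
Since det N = 1, N^(-1) has integer entries; multiplying gives P = [[2, 1], [0, -2]].

[[2, 1], [0, -2]]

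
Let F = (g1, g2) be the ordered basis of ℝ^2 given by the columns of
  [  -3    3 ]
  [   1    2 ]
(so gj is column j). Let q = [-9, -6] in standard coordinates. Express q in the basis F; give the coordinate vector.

We seek scalars with c_1 g1 + c_2 g2 = q; equivalently solve M c = q where the columns of M are g1, g2.
System: -3c_1 + 3c_2 = -9, c_1 + 2c_2 = -6; solving gives c_1 = 0, c_2 = -3.
Check: 0·g1 - 3g2 = [-9, -6].

[0, -3]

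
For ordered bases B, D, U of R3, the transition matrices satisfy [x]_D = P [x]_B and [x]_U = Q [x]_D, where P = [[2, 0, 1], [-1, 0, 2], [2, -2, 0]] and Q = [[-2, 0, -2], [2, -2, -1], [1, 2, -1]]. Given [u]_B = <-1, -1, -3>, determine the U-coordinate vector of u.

First [u]_D = P [u]_B = <-5, -5, 0>.
Then [u]_U = Q [u]_D = <10, 0, -15>.

<10, 0, -15>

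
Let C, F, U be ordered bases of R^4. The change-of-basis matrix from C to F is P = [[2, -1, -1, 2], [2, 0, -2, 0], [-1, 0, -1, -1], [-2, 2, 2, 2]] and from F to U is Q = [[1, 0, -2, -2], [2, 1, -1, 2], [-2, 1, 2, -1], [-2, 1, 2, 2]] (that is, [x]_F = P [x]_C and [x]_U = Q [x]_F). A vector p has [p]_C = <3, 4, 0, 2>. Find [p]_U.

<4, 35, -22, -4>

Apply P to get F-coordinates <6, 6, -5, 6>, then Q to get U-coordinates.
The result is [p]_U = <4, 35, -22, -4>.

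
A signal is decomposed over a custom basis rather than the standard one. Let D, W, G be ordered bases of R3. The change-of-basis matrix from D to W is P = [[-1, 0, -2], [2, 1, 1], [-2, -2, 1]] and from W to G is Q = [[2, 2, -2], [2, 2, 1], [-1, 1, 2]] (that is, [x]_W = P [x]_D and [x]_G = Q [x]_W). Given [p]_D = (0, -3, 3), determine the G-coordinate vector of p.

(-30, -3, 24)

Composing the changes, [p]_G = Q P [p]_D.
Q P = [[6, 6, -4], [0, 0, -1], [-1, -3, 5]]; applying this to (0, -3, 3) gives (-30, -3, 24).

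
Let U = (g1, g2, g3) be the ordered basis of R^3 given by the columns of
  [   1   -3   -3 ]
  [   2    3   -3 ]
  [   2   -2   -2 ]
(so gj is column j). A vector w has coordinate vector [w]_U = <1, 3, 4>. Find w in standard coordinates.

w = M [w]_U, where M has columns g1, ..., g3.
Carrying out the matrix-vector product, w = <-20, -1, -12>.

<-20, -1, -12>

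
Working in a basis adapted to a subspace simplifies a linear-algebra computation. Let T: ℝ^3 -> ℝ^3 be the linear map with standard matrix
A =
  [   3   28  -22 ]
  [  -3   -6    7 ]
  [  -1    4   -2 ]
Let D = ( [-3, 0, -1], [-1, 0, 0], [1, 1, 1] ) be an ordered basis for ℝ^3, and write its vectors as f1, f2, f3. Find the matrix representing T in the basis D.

[[-3, 2, -3], [-2, 0, -2], [2, 3, -2]]

With P the matrix whose columns are f1, ..., f3, [T]_D = P^(-1) A P.
Column by column: T(f1) = A f1 = [13, 2, 5]; its D-coordinates [-3, -2, 2] give column 1.
Continuing for each basis vector yields [T]_D = [[-3, 2, -3], [-2, 0, -2], [2, 3, -2]].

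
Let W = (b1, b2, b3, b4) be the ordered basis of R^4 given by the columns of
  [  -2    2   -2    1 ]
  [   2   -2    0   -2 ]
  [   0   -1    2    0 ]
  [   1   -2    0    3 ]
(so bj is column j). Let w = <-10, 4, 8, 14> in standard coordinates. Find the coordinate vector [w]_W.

[w]_W is the unique c with M c = w, where M has columns b1, ..., b4.
Gaussian elimination on [M | w] yields c = (0, -4, 2, 2).
Check: 0·b1 - 4b2 + 2b3 + 2b4 = <-10, 4, 8, 14>.

<0, -4, 2, 2>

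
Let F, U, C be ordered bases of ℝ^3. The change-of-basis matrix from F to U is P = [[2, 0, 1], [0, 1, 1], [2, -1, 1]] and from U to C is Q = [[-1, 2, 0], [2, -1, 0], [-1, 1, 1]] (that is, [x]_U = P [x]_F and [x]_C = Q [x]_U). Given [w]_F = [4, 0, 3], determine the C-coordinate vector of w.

[-5, 19, 3]

First [w]_U = P [w]_F = [11, 3, 11].
Then [w]_C = Q [w]_U = [-5, 19, 3].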